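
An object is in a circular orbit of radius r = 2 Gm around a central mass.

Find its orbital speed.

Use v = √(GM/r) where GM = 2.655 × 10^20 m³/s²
r = 2 Gm = 2 × 10^9 m
GM = 2.655 × 10^20 m³/s²
GM/r = (2.655 × 10^20) / (2 × 10^9) = 1.3275 × 10^11 m²/s²
v = √(GM/r) = 364349 m/s ≈ 364.3 km/s

Final answer: 364.3 km/s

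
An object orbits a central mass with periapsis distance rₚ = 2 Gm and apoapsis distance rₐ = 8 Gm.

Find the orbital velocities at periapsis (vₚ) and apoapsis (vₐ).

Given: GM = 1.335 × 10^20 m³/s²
rₚ = 2 Gm = 2 × 10^9 m
rₐ = 8 Gm = 8 × 10^9 m
GM = 1.335 × 10^20 m³/s²
a = (rₚ + rₐ)/2 = 5 × 10^9 m
Vis-viva: v² = GM (2/r − 1/a)
vₚ² = 1.335 × 10^20 × (1 × 10^-9 − 2 × 10^-10) = 1.068 × 10^11 m²/s²
vₚ = 326803 m/s ≈ 326.8 km/s
vₐ² = 1.335 × 10^20 × (2.5 × 10^-10 − 2 × 10^-10) = 6.675 × 10^9 m²/s²
vₐ = 81700.7 m/s ≈ 81.7 km/s

Final answer: vₚ = 326.8 km/s, vₐ = 81.7 km/s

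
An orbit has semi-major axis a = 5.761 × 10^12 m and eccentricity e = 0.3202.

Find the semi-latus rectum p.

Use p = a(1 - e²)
a = 5.761 × 10^12 m
e = 0.3202,  e² = 0.102528,  1 − e² = 0.897472
p = a(1 − e²) = 5.761 × 10^12 m × 0.897472 = 5.17034 × 10^12 m ≈ 5.17 × 10^12 m

Final answer: p = 5.17 × 10^12 m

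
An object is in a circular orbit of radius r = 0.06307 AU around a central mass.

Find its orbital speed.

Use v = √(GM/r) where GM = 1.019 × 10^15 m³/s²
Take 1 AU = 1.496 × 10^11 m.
r = 0.06307 AU = 9.43527 × 10^9 m
GM = 1.019 × 10^15 m³/s²
GM/r = (1.019 × 10^15) / (9.43527 × 10^9) = 107999 m²/s²
v = √(GM/r) = 328.632 m/s ≈ 328.6 m/s

Final answer: 328.6 m/s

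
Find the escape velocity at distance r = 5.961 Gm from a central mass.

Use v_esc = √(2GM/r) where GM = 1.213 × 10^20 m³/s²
r = 5.961 Gm = 5.961 × 10^9 m
GM = 1.213 × 10^20 m³/s²
2GM/r = 2 × (1.213 × 10^20) / (5.961 × 10^9) = 4.06979 × 10^10 m²/s²
v_esc = √(2GM/r) = 201737 m/s ≈ 201.7 km/s

Final answer: 201.7 km/s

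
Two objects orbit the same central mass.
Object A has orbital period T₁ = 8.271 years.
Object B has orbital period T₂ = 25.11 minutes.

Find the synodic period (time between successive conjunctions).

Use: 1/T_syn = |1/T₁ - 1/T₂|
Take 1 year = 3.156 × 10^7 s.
T₁ = 8.271 years = 2.61033 × 10^8 s
T₂ = 25.11 minutes = 1506.6 s
1/T₁ = 3.83094 × 10^-9 s⁻¹
1/T₂ = 0.000663746 s⁻¹
|1/T₁ − 1/T₂| = 0.000663742 s⁻¹
T_syn = 1 / |1/T₁ − 1/T₂| = 1506.61 s ≈ 25.11 minutes

Final answer: T_syn = 25.11 minutes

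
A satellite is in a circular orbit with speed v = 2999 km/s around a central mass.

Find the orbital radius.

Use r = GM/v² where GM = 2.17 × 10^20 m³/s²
v = 2999 km/s = 2.999 × 10^6 m/s
GM = 2.17 × 10^20 m³/s²
v² = 8.994 × 10^12 m²/s²
r = GM/v² = (2.17 × 10^20) / (8.994 × 10^12) = 2.41272 × 10^7 m ≈ 24.13 Mm

Final answer: 24.13 Mm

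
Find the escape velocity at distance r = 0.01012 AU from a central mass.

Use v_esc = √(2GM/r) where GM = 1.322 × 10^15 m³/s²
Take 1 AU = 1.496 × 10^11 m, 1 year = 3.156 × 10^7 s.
r = 0.01012 AU = 1.51395 × 10^9 m
GM = 1.322 × 10^15 m³/s²
2GM/r = 2 × (1.322 × 10^15) / (1.51395 × 10^9) = 1.74642 × 10^6 m²/s²
v_esc = √(2GM/r) = 1321.52 m/s ≈ 0.2788 AU/year

Final answer: 0.2788 AU/year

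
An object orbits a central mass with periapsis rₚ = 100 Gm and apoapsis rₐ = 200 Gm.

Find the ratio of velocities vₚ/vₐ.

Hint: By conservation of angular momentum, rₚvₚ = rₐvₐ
rₚ = 100 Gm = 1 × 10^11 m
rₐ = 200 Gm = 2 × 10^11 m
rₚvₚ = rₐvₐ  ⇒  vₚ/vₐ = rₐ/rₚ
vₚ/vₐ = (2 × 10^11) / (1 × 10^11) = 2

Final answer: vₚ/vₐ = 2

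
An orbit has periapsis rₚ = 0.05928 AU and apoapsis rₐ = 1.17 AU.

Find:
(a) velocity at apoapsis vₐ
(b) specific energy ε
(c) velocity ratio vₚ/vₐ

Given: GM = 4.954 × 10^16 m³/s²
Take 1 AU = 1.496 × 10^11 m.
rₚ = 0.05928 AU = 8.86829 × 10^9 m
rₐ = 1.17 AU = 1.75032 × 10^11 m
GM = 4.954 × 10^16 m³/s²
a = (rₚ + rₐ)/2 = 9.19501 × 10^10 m
e = (rₐ − rₚ)/(rₐ + rₚ) = (1.66164 × 10^11) / (1.839 × 10^11) = 0.903553
(a) vₐ² = GM (2/rₐ − 1/a) = 4.954 × 10^16 × (1.14265 × 10^-11 − 1.08755 × 10^-11) = 27297.7 m²/s²;  vₐ = 165.22 m/s ≈ 165.2 m/s
(b) 2a = 1.839 × 10^11 m;  ε = −GM/(2a) = -269385 J/kg ≈ -269.4 kJ/kg
(c) vₚ/vₐ = rₐ/rₚ (angular momentum) = (1.75032 × 10^11) / (8.86829 × 10^9) = 19.7368 ≈ 19.74

Final answer:
(a) velocity at apoapsis vₐ = 165.2 m/s
(b) specific energy ε = -269.4 kJ/kg
(c) velocity ratio vₚ/vₐ = 19.74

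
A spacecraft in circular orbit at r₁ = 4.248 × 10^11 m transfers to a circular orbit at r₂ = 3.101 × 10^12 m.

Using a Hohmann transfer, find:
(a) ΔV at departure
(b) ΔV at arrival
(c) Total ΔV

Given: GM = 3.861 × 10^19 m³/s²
r₁ = 4.248 × 10^11 m
r₂ = 3.101 × 10^12 m
GM = 3.861 × 10^19 m³/s²
Transfer ellipse: a_t = (r₁ + r₂)/2 = 1.7629 × 10^12 m
Circular speed at r₁: v₁ = √(GM/r₁) = 9533.62 m/s
Transfer speed at r₁ (periapsis): v₁ₜ = √(GM(2/r₁ − 1/a_t)) = 12644.3 m/s
(a) ΔV₁ = v₁ₜ − v₁ = 3110.68 m/s ≈ 3.111 km/s
Circular speed at r₂: v₂ = √(GM/r₂) = 3528.57 m/s
Transfer speed at r₂ (apoapsis): v₂ₜ = √(GM(2/r₂ − 1/a_t)) = 1732.12 m/s
(b) ΔV₂ = v₂ − v₂ₜ = 1796.45 m/s ≈ 1.796 km/s
(c) ΔV_total = ΔV₁ + ΔV₂ = 4907.14 m/s ≈ 4.907 km/s

Final answer:
(a) ΔV₁ = 3.111 km/s
(b) ΔV₂ = 1.796 km/s
(c) ΔV_total = 4.907 km/s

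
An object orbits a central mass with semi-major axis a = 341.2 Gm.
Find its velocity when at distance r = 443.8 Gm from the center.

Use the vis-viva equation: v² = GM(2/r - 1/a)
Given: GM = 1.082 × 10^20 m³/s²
a = 341.2 Gm = 3.412 × 10^11 m
r = 443.8 Gm = 4.438 × 10^11 m
GM = 1.082 × 10^20 m³/s²
2/r − 1/a = 4.50653 × 10^-12 − 2.93083 × 10^-12 = 1.5757 × 10^-12 m⁻¹
v² = GM (2/r − 1/a) = 1.70491 × 10^8 m²/s²
v = 13057.2 m/s ≈ 13.06 km/s

Final answer: 13.06 km/s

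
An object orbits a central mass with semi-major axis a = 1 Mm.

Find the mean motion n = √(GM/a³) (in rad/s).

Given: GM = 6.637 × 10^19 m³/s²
a = 1 Mm = 1 × 10^6 m
GM = 6.637 × 10^19 m³/s²
a³ = 1 × 10^18 m³
GM/a³ = (6.637 × 10^19) / (1 × 10^18) = 66.37 s⁻²
n = √(GM/a³) = 8.14678 rad/s ≈ 8.147 rad/s

Final answer: n = 8.147 rad/s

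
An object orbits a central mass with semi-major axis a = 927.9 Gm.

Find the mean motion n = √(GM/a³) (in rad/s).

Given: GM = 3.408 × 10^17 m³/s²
a = 927.9 Gm = 9.279 × 10^11 m
GM = 3.408 × 10^17 m³/s²
a³ = 7.9892 × 10^35 m³
GM/a³ = (3.408 × 10^17) / (7.9892 × 10^35) = 4.26576 × 10^-19 s⁻²
n = √(GM/a³) = 6.53128 × 10^-10 rad/s ≈ 6.531 × 10^-10 rad/s

Final answer: n = 6.531 × 10^-10 rad/s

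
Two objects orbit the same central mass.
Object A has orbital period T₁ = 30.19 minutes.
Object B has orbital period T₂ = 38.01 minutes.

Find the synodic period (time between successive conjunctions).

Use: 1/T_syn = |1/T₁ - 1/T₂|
T₁ = 30.19 minutes = 1811.4 s
T₂ = 38.01 minutes = 2280.6 s
1/T₁ = 0.000552059 s⁻¹
1/T₂ = 0.000438481 s⁻¹
|1/T₁ − 1/T₂| = 0.000113578 s⁻¹
T_syn = 1 / |1/T₁ − 1/T₂| = 8804.52 s ≈ 2.446 hours

Final answer: T_syn = 2.446 hours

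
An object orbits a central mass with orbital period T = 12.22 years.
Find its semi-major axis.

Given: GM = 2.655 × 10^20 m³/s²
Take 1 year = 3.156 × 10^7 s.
T = 12.22 years = 3.85663 × 10^8 s
GM = 2.655 × 10^20 m³/s²
Kepler's third law: a³ = GM T² / (4π²)
T² = 1.48736 × 10^17 s²
a³ = (2.655 × 10^20) × (1.48736 × 10^17) / (4π²) = 1.00028 × 10^36 m³
a = (a³)^(1/3) = 1.00009 × 10^12 m ≈ 1 Tm

Final answer: 1 Tm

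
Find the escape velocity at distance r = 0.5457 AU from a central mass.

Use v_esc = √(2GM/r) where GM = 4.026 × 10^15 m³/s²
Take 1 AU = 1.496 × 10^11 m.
r = 0.5457 AU = 8.16367 × 10^10 m
GM = 4.026 × 10^15 m³/s²
2GM/r = 2 × (4.026 × 10^15) / (8.16367 × 10^10) = 98632.1 m²/s²
v_esc = √(2GM/r) = 314.057 m/s ≈ 314.1 m/s

Final answer: 314.1 m/s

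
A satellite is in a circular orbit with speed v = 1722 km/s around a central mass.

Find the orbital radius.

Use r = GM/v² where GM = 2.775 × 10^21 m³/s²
v = 1722 km/s = 1.722 × 10^6 m/s
GM = 2.775 × 10^21 m³/s²
v² = 2.96528 × 10^12 m²/s²
r = GM/v² = (2.775 × 10^21) / (2.96528 × 10^12) = 9.35829 × 10^8 m ≈ 935.8 Mm

Final answer: 935.8 Mm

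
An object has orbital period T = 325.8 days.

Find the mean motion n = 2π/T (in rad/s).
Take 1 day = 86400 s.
T = 325.8 days = 2.81491 × 10^7 s
n = 2π / (2.81491 × 10^7 s) = 2.23211 × 10^-7 rad/s ≈ 2.232 × 10^-7 rad/s

Final answer: n = 2.232 × 10^-7 rad/s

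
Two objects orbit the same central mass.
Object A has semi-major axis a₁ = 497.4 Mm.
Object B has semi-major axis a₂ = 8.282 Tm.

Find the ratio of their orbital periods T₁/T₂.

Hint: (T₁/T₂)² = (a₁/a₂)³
a₁ = 497.4 Mm = 4.974 × 10^8 m
a₂ = 8.282 Tm = 8.282 × 10^12 m
a₁/a₂ = 6.0058 × 10^-5
T₁/T₂ = (a₁/a₂)^(3/2) = (6.0058 × 10^-5)^1.5 = 4.65432 × 10^-7

Final answer: T₁/T₂ = 4.654 × 10^-7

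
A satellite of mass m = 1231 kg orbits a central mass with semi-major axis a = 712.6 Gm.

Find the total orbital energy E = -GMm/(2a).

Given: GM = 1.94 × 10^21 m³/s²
a = 712.6 Gm = 7.126 × 10^11 m
GM = 1.94 × 10^21 m³/s²
2a = 1.4252 × 10^12 m
GMm = 1.94 × 10^21 × 1231 = 2.38814 × 10^24 m³·kg/s²
E = −GMm/(2a) = -1.67565 × 10^12 J ≈ -1.676 TJ

Final answer: -1.676 TJ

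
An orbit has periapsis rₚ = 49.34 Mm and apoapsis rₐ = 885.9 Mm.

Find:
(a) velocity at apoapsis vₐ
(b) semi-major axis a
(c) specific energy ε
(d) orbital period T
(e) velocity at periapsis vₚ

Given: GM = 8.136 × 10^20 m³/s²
rₚ = 49.34 Mm = 4.934 × 10^7 m
rₐ = 885.9 Mm = 8.859 × 10^8 m
GM = 8.136 × 10^20 m³/s²
a = (rₚ + rₐ)/2 = 4.6762 × 10^8 m
e = (rₐ − rₚ)/(rₐ + rₚ) = (8.3656 × 10^8) / (9.3524 × 10^8) = 0.894487
(a) vₐ² = GM (2/rₐ − 1/a) = 8.136 × 10^20 × (2.25759 × 10^-9 − 2.13849 × 10^-9) = 9.69019 × 10^10 m²/s²;  vₐ = 311291 m/s ≈ 311.3 km/s
(b) a = 4.6762 × 10^8 m ≈ 467.6 Mm
(c) 2a = 9.3524 × 10^8 m;  ε = −GM/(2a) = -8.69937 × 10^11 J/kg ≈ -869.9 GJ/kg
(d) a³ = 1.02254 × 10^26 m³;  T = 2π √(a³/GM) = 2π × 354.515 s = 2227.48 s ≈ 37.12 minutes
(e) vₚ² = GM (2/rₚ − 1/a) = 8.136 × 10^20 × (4.05351 × 10^-8 − 2.13849 × 10^-9) = 3.12395 × 10^13 m²/s²;  vₚ = 5.58923 × 10^6 m/s ≈ 5589 km/s

Final answer:
(a) velocity at apoapsis vₐ = 311.3 km/s
(b) semi-major axis a = 467.6 Mm
(c) specific energy ε = -869.9 GJ/kg
(d) orbital period T = 37.12 minutes
(e) velocity at periapsis vₚ = 5589 km/s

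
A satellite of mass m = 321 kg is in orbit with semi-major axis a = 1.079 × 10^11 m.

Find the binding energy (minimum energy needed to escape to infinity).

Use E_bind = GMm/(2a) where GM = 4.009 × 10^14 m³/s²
a = 1.079 × 10^11 m
GM = 4.009 × 10^14 m³/s²
m = 321 kg
GMm = 4.009 × 10^14 × 321 = 1.28689 × 10^17 m³·kg/s²
2a = 2.158 × 10^11 m
E_bind = GMm/(2a) = 596334 J ≈ 596.3 kJ

Final answer: 596.3 kJ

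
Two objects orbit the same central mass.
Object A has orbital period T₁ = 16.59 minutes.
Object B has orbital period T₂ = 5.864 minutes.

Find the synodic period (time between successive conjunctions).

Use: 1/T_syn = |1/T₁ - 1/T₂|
T₁ = 16.59 minutes = 995.4 s
T₂ = 5.864 minutes = 351.84 s
1/T₁ = 0.00100462 s⁻¹
1/T₂ = 0.0028422 s⁻¹
|1/T₁ − 1/T₂| = 0.00183758 s⁻¹
T_syn = 1 / |1/T₁ − 1/T₂| = 544.194 s ≈ 9.07 minutes

Final answer: T_syn = 9.07 minutes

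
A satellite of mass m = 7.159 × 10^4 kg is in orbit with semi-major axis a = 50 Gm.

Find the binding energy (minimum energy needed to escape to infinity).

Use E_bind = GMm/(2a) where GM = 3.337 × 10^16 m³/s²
a = 50 Gm = 5 × 10^10 m
GM = 3.337 × 10^16 m³/s²
m = 7.159 × 10^4 kg
GMm = 3.337 × 10^16 × 71590 = 2.38896 × 10^21 m³·kg/s²
2a = 1 × 10^11 m
E_bind = GMm/(2a) = 2.38896 × 10^10 J ≈ 23.89 GJ

Final answer: 23.89 GJ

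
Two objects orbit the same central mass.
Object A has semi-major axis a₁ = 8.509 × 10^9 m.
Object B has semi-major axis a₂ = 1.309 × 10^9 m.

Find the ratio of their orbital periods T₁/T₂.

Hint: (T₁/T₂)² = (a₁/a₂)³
a₁ = 8.509 × 10^9 m
a₂ = 1.309 × 10^9 m
a₁/a₂ = 6.50038
T₁/T₂ = (a₁/a₂)^(3/2) = (6.50038)^1.5 = 16.5733

Final answer: T₁/T₂ = 16.57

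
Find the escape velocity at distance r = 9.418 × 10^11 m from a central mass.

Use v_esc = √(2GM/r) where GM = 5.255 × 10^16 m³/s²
r = 9.418 × 10^11 m
GM = 5.255 × 10^16 m³/s²
2GM/r = 2 × (5.255 × 10^16) / (9.418 × 10^11) = 111595 m²/s²
v_esc = √(2GM/r) = 334.058 m/s ≈ 334.1 m/s

Final answer: 334.1 m/s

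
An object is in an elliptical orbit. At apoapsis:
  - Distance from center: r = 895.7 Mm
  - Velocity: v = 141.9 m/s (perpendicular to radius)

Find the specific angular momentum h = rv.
r = 895.7 Mm = 8.957 × 10^8 m
v = 141.9 m/s
h = rv = 8.957 × 10^8 × 141.9 = 1.271 × 10^11 m²/s ≈ 1.271 × 10^11 m²/s

Final answer: h = 1.271 × 10^11 m²/s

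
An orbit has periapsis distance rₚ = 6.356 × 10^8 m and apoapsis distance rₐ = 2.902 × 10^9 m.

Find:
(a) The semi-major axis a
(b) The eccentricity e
rₚ = 6.356 × 10^8 m
rₐ = 2.902 × 10^9 m
(a) a = (rₚ + rₐ)/2 = 1.7688 × 10^9 m ≈ 1.769 × 10^9 m
(b) e = (rₐ − rₚ)/(rₐ + rₚ) = (2.2664 × 10^9) / (3.5376 × 10^9) = 0.64066

Final answer:
(a) a = 1.769 × 10^9 m
(b) e = 0.6407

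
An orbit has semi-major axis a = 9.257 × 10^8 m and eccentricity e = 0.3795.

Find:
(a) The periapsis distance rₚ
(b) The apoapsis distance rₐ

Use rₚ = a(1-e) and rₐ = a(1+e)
a = 9.257 × 10^8 m
e = 0.3795:  1 − e = 0.6205,  1 + e = 1.3795
(a) rₚ = a(1 − e) = 9.257 × 10^8 m × 0.6205 = 5.74397 × 10^8 m ≈ 5.744 × 10^8 m
(b) rₐ = a(1 + e) = 9.257 × 10^8 m × 1.3795 = 1.277 × 10^9 m ≈ 1.277 × 10^9 m

Final answer:
(a) rₚ = 5.744 × 10^8 m
(b) rₐ = 1.277 × 10^9 m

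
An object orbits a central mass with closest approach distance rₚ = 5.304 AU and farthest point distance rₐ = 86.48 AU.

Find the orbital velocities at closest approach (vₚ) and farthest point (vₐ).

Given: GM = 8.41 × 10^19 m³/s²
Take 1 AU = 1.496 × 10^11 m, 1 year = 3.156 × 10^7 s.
rₚ = 5.304 AU = 7.93478 × 10^11 m
rₐ = 86.48 AU = 1.29374 × 10^13 m
GM = 8.41 × 10^19 m³/s²
a = (rₚ + rₐ)/2 = 6.86544 × 10^12 m
Vis-viva: v² = GM (2/r − 1/a)
vₚ² = 8.41 × 10^19 × (2.52055 × 10^-12 − 1.45657 × 10^-13) = 1.99728 × 10^8 m²/s²
vₚ = 14132.5 m/s ≈ 2.981 AU/year
vₐ² = 8.41 × 10^19 × (1.5459 × 10^-13 − 1.45657 × 10^-13) = 751303 m²/s²
vₐ = 866.777 m/s ≈ 0.1829 AU/year

Final answer: vₚ = 2.981 AU/year, vₐ = 0.1829 AU/year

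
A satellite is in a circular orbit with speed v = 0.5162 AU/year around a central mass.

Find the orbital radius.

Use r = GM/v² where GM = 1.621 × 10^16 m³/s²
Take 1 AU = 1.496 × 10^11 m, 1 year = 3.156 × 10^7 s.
v = 0.5162 AU/year = 2446.88 m/s
GM = 1.621 × 10^16 m³/s²
v² = 5.98722 × 10^6 m²/s²
r = GM/v² = (1.621 × 10^16) / (5.98722 × 10^6) = 2.70743 × 10^9 m ≈ 0.0181 AU

Final answer: 0.0181 AU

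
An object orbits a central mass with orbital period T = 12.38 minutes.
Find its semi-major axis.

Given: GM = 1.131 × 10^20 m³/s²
T = 12.38 minutes = 742.8 s
GM = 1.131 × 10^20 m³/s²
Kepler's third law: a³ = GM T² / (4π²)
T² = 551752 s²
a³ = (1.131 × 10^20) × 551752 / (4π²) = 1.58069 × 10^24 m³
a = (a³)^(1/3) = 1.16488 × 10^8 m ≈ 1.165 × 10^8 m

Final answer: 1.165 × 10^8 m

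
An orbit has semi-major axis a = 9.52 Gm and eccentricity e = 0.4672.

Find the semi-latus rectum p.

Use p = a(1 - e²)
a = 9.52 Gm = 9.52 × 10^9 m
e = 0.4672,  e² = 0.218276,  1 − e² = 0.781724
p = a(1 − e²) = 9.52 × 10^9 m × 0.781724 = 7.44201 × 10^9 m ≈ 7.442 Gm

Final answer: p = 7.442 Gm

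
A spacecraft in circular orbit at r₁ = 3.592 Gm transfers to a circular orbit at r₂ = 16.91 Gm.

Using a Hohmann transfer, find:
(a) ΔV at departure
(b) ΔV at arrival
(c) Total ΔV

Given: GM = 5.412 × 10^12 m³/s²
r₁ = 3.592 Gm = 3.592 × 10^9 m
r₂ = 16.91 Gm = 1.691 × 10^10 m
GM = 5.412 × 10^12 m³/s²
Transfer ellipse: a_t = (r₁ + r₂)/2 = 1.0251 × 10^10 m
Circular speed at r₁: v₁ = √(GM/r₁) = 38.816 m/s
Transfer speed at r₁ (periapsis): v₁ₜ = √(GM(2/r₁ − 1/a_t)) = 49.8539 m/s
(a) ΔV₁ = v₁ₜ − v₁ = 11.0379 m/s ≈ 11.04 m/s
Circular speed at r₂: v₂ = √(GM/r₂) = 17.8899 m/s
Transfer speed at r₂ (apoapsis): v₂ₜ = √(GM(2/r₂ − 1/a_t)) = 10.5899 m/s
(b) ΔV₂ = v₂ − v₂ₜ = 7.29996 m/s ≈ 7.3 m/s
(c) ΔV_total = ΔV₁ + ΔV₂ = 18.3379 m/s ≈ 18.34 m/s

Final answer:
(a) ΔV₁ = 11.04 m/s
(b) ΔV₂ = 7.3 m/s
(c) ΔV_total = 18.34 m/s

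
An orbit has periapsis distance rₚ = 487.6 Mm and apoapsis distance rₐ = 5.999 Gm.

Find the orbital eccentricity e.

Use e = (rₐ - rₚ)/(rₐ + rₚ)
rₚ = 487.6 Mm = 4.876 × 10^8 m
rₐ = 5.999 Gm = 5.999 × 10^9 m
rₐ − rₚ = 5.5114 × 10^9 m
rₐ + rₚ = 6.4866 × 10^9 m
e = (rₐ − rₚ)/(rₐ + rₚ) = 0.849659

Final answer: e = 0.8497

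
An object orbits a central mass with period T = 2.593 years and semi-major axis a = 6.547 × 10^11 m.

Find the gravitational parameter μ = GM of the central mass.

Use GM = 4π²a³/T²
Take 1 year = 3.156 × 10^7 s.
T = 2.593 years = 8.18351 × 10^7 s
a = 6.547 × 10^11 m
a³ = 2.80625 × 10^35 m³
T² = 6.69698 × 10^15 s²
GM = 4π² × (2.80625 × 10^35) / (6.69698 × 10^15) = 1.65428 × 10^21 m³/s²
GM ≈ 1.654 × 10^21 m³/s²

Final answer: GM = 1.654 × 10^21 m³/s²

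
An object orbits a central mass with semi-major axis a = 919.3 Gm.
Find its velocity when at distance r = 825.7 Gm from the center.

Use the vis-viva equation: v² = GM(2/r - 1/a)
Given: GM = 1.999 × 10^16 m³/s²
a = 919.3 Gm = 9.193 × 10^11 m
r = 825.7 Gm = 8.257 × 10^11 m
GM = 1.999 × 10^16 m³/s²
2/r − 1/a = 2.42219 × 10^-12 − 1.08778 × 10^-12 = 1.3344 × 10^-12 m⁻¹
v² = GM (2/r − 1/a) = 26674.7 m²/s²
v = 163.324 m/s ≈ 163.3 m/s

Final answer: 163.3 m/s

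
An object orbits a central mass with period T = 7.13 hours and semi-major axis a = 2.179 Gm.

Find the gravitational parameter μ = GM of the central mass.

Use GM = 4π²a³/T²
T = 7.13 hours = 25668 s
a = 2.179 Gm = 2.179 × 10^9 m
a³ = 1.0346 × 10^28 m³
T² = 6.58846 × 10^8 s²
GM = 4π² × (1.0346 × 10^28) / (6.58846 × 10^8) = 6.19937 × 10^20 m³/s²
GM ≈ 6.199 × 10^20 m³/s²

Final answer: GM = 6.199 × 10^20 m³/s²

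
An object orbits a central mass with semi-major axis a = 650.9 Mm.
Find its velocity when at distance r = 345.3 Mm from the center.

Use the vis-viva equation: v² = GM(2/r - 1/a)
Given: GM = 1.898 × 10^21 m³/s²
a = 650.9 Mm = 6.509 × 10^8 m
r = 345.3 Mm = 3.453 × 10^8 m
GM = 1.898 × 10^21 m³/s²
2/r − 1/a = 5.79206 × 10^-9 − 1.53633 × 10^-9 = 4.25573 × 10^-9 m⁻¹
v² = GM (2/r − 1/a) = 8.07738 × 10^12 m²/s²
v = 2.84207 × 10^6 m/s ≈ 2842 km/s

Final answer: 2842 km/s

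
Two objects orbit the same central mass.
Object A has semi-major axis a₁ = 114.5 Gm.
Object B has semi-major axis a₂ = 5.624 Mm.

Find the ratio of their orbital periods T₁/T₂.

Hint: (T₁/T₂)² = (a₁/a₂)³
a₁ = 114.5 Gm = 1.145 × 10^11 m
a₂ = 5.624 Mm = 5.624 × 10^6 m
a₁/a₂ = 20359.2
T₁/T₂ = (a₁/a₂)^(3/2) = (20359.2)^1.5 = 2.90496 × 10^6

Final answer: T₁/T₂ = 2.905 × 10^6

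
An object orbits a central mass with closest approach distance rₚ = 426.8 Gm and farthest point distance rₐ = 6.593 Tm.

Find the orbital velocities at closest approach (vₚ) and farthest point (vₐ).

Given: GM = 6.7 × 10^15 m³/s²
rₚ = 426.8 Gm = 4.268 × 10^11 m
rₐ = 6.593 Tm = 6.593 × 10^12 m
GM = 6.7 × 10^15 m³/s²
a = (rₚ + rₐ)/2 = 3.5099 × 10^12 m
Vis-viva: v² = GM (2/r − 1/a)
vₚ² = 6.7 × 10^15 × (4.68604 × 10^-12 − 2.84908 × 10^-13) = 29487.6 m²/s²
vₚ = 171.719 m/s ≈ 171.7 m/s
vₐ² = 6.7 × 10^15 × (3.03352 × 10^-13 − 2.84908 × 10^-13) = 123.572 m²/s²
vₐ = 11.1163 m/s ≈ 11.12 m/s

Final answer: vₚ = 171.7 m/s, vₐ = 11.12 m/s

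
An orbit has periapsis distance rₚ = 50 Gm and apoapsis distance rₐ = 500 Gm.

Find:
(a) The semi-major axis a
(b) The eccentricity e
rₚ = 50 Gm = 5 × 10^10 m
rₐ = 500 Gm = 5 × 10^11 m
(a) a = (rₚ + rₐ)/2 = 2.75 × 10^11 m ≈ 275 Gm
(b) e = (rₐ − rₚ)/(rₐ + rₚ) = (4.5 × 10^11) / (5.5 × 10^11) = 0.818182

Final answer:
(a) a = 275 Gm
(b) e = 0.8182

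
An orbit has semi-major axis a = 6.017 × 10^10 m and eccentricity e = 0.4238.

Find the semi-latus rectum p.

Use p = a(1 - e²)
a = 6.017 × 10^10 m
e = 0.4238,  e² = 0.179606,  1 − e² = 0.820394
p = a(1 − e²) = 6.017 × 10^10 m × 0.820394 = 4.93631 × 10^10 m ≈ 4.936 × 10^10 m

Final answer: p = 4.936 × 10^10 m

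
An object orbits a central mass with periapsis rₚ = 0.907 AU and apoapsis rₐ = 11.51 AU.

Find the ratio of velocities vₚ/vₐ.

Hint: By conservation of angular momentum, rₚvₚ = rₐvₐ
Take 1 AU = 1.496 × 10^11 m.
rₚ = 0.907 AU = 1.35687 × 10^11 m
rₐ = 11.51 AU = 1.7219 × 10^12 m
rₚvₚ = rₐvₐ  ⇒  vₚ/vₐ = rₐ/rₚ
vₚ/vₐ = (1.7219 × 10^12) / (1.35687 × 10^11) = 12.6902

Final answer: vₚ/vₐ = 12.69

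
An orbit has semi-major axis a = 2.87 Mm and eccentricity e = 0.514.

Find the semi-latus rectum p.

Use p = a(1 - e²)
a = 2.87 Mm = 2.87 × 10^6 m
e = 0.514,  e² = 0.264196,  1 − e² = 0.735804
p = a(1 − e²) = 2.87 × 10^6 m × 0.735804 = 2.11176 × 10^6 m ≈ 2.112 Mm

Final answer: p = 2.112 Mm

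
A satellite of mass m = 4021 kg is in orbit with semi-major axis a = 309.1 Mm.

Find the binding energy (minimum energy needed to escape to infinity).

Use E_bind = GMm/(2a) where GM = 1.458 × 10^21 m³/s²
a = 309.1 Mm = 3.091 × 10^8 m
GM = 1.458 × 10^21 m³/s²
m = 4021 kg
GMm = 1.458 × 10^21 × 4021 = 5.86262 × 10^24 m³·kg/s²
2a = 6.182 × 10^8 m
E_bind = GMm/(2a) = 9.48337 × 10^15 J ≈ 9.483 PJ

Final answer: 9.483 PJ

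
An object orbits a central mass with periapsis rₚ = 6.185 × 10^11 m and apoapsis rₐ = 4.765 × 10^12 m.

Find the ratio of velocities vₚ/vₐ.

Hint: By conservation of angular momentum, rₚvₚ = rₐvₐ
rₚ = 6.185 × 10^11 m
rₐ = 4.765 × 10^12 m
rₚvₚ = rₐvₐ  ⇒  vₚ/vₐ = rₐ/rₚ
vₚ/vₐ = (4.765 × 10^12) / (6.185 × 10^11) = 7.70412

Final answer: vₚ/vₐ = 7.704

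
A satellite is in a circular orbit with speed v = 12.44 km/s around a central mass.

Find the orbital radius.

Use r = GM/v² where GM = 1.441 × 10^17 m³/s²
v = 12.44 km/s = 12440 m/s
GM = 1.441 × 10^17 m³/s²
v² = 1.54754 × 10^8 m²/s²
r = GM/v² = (1.441 × 10^17) / (1.54754 × 10^8) = 9.31158 × 10^8 m ≈ 931.2 Mm

Final answer: 931.2 Mm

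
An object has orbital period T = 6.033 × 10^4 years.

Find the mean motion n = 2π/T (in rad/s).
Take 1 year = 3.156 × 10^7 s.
T = 6.033 × 10^4 years = 1.90401 × 10^12 s
n = 2π / (1.90401 × 10^12 s) = 3.29997 × 10^-12 rad/s ≈ 3.3 × 10^-12 rad/s

Final answer: n = 3.3 × 10^-12 rad/s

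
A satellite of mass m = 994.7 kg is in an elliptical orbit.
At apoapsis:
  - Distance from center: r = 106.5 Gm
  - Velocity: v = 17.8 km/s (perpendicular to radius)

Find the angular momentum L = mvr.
r = 106.5 Gm = 1.065 × 10^11 m
v = 17.8 km/s = 17800 m/s
vr = 17800 × 1.065 × 10^11 = 1.8957 × 10^15 m²/s
L = m × vr = 994.7 × 1.8957 × 10^15 = 1.88565 × 10^18 kg·m²/s ≈ 1.886 × 10^18 kg·m²/s

Final answer: L = 1.886 × 10^18 kg·m²/s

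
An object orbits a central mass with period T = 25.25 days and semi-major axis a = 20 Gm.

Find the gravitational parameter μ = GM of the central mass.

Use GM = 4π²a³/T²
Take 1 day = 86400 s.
T = 25.25 days = 2.1816 × 10^6 s
a = 20 Gm = 2 × 10^10 m
a³ = 8 × 10^30 m³
T² = 4.75938 × 10^12 s²
GM = 4π² × (8 × 10^30) / (4.75938 × 10^12) = 6.63589 × 10^19 m³/s²
GM ≈ 6.636 × 10^19 m³/s²

Final answer: GM = 6.636 × 10^19 m³/s²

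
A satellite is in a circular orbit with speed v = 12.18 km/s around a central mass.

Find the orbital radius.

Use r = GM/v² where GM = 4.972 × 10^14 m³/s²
v = 12.18 km/s = 12180 m/s
GM = 4.972 × 10^14 m³/s²
v² = 1.48352 × 10^8 m²/s²
r = GM/v² = (4.972 × 10^14) / (1.48352 × 10^8) = 3.35148 × 10^6 m ≈ 3.351 Mm

Final answer: 3.351 Mm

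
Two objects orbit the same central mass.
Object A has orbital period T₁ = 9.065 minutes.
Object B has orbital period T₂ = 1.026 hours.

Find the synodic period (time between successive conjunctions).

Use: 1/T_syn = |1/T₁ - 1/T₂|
T₁ = 9.065 minutes = 543.9 s
T₂ = 1.026 hours = 3693.6 s
1/T₁ = 0.00183857 s⁻¹
1/T₂ = 0.000270739 s⁻¹
|1/T₁ − 1/T₂| = 0.00156783 s⁻¹
T_syn = 1 / |1/T₁ − 1/T₂| = 637.822 s ≈ 10.63 minutes

Final answer: T_syn = 10.63 minutes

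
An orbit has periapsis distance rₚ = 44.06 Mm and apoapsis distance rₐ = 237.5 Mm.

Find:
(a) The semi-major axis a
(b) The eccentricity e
rₚ = 44.06 Mm = 4.406 × 10^7 m
rₐ = 237.5 Mm = 2.375 × 10^8 m
(a) a = (rₚ + rₐ)/2 = 1.4078 × 10^8 m ≈ 140.8 Mm
(b) e = (rₐ − rₚ)/(rₐ + rₚ) = (1.9344 × 10^8) / (2.8156 × 10^8) = 0.687029

Final answer:
(a) a = 140.8 Mm
(b) e = 0.687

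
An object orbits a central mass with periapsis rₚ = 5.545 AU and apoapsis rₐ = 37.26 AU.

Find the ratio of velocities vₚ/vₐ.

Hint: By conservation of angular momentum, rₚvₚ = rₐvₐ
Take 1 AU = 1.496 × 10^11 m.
rₚ = 5.545 AU = 8.29532 × 10^11 m
rₐ = 37.26 AU = 5.5741 × 10^12 m
rₚvₚ = rₐvₐ  ⇒  vₚ/vₐ = rₐ/rₚ
vₚ/vₐ = (5.5741 × 10^12) / (8.29532 × 10^11) = 6.71957

Final answer: vₚ/vₐ = 6.72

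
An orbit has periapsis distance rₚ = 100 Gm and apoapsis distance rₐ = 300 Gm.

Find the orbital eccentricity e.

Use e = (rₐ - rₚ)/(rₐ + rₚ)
rₚ = 100 Gm = 1 × 10^11 m
rₐ = 300 Gm = 3 × 10^11 m
rₐ − rₚ = 2 × 10^11 m
rₐ + rₚ = 4 × 10^11 m
e = (rₐ − rₚ)/(rₐ + rₚ) = 0.5

Final answer: e = 0.5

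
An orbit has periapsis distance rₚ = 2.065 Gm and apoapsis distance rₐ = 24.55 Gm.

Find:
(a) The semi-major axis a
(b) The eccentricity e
rₚ = 2.065 Gm = 2.065 × 10^9 m
rₐ = 24.55 Gm = 2.455 × 10^10 m
(a) a = (rₚ + rₐ)/2 = 1.33075 × 10^10 m ≈ 13.31 Gm
(b) e = (rₐ − rₚ)/(rₐ + rₚ) = (2.2485 × 10^10) / (2.6615 × 10^10) = 0.844824

Final answer:
(a) a = 13.31 Gm
(b) e = 0.8448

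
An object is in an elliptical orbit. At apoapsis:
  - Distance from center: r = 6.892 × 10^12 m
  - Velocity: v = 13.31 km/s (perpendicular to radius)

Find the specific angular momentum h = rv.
r = 6.892 × 10^12 m
v = 13.31 km/s = 13310 m/s
h = rv = 6.892 × 10^12 × 13310 = 9.17325 × 10^16 m²/s ≈ 9.173 × 10^16 m²/s

Final answer: h = 9.173 × 10^16 m²/s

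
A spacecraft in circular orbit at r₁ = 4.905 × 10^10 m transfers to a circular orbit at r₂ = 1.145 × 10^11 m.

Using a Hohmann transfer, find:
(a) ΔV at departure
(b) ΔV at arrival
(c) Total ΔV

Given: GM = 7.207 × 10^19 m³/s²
r₁ = 4.905 × 10^10 m
r₂ = 1.145 × 10^11 m
GM = 7.207 × 10^19 m³/s²
Transfer ellipse: a_t = (r₁ + r₂)/2 = 8.1775 × 10^10 m
Circular speed at r₁: v₁ = √(GM/r₁) = 38331.7 m/s
Transfer speed at r₁ (periapsis): v₁ₜ = √(GM(2/r₁ − 1/a_t)) = 45357.6 m/s
(a) ΔV₁ = v₁ₜ − v₁ = 7025.94 m/s ≈ 7.026 km/s
Circular speed at r₂: v₂ = √(GM/r₂) = 25088.5 m/s
Transfer speed at r₂ (apoapsis): v₂ₜ = √(GM(2/r₂ − 1/a_t)) = 19430.5 m/s
(b) ΔV₂ = v₂ − v₂ₜ = 5658 m/s ≈ 5.658 km/s
(c) ΔV_total = ΔV₁ + ΔV₂ = 12683.9 m/s ≈ 12.68 km/s

Final answer:
(a) ΔV₁ = 7.026 km/s
(b) ΔV₂ = 5.658 km/s
(c) ΔV_total = 12.68 km/s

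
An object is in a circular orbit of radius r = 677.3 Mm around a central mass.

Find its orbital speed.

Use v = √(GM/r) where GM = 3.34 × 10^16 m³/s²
r = 677.3 Mm = 6.773 × 10^8 m
GM = 3.34 × 10^16 m³/s²
GM/r = (3.34 × 10^16) / (6.773 × 10^8) = 4.93135 × 10^7 m²/s²
v = √(GM/r) = 7022.35 m/s ≈ 7.022 km/s

Final answer: 7.022 km/s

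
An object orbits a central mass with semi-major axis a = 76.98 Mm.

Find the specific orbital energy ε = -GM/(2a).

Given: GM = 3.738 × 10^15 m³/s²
a = 76.98 Mm = 7.698 × 10^7 m
GM = 3.738 × 10^15 m³/s²
2a = 1.5396 × 10^8 m
ε = −GM/(2a) = -2.4279 × 10^7 J/kg ≈ -24.28 MJ/kg

Final answer: -24.28 MJ/kg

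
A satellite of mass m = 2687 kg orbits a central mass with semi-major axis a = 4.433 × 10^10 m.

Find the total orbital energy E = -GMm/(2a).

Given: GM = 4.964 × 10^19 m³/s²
a = 4.433 × 10^10 m
GM = 4.964 × 10^19 m³/s²
2a = 8.866 × 10^10 m
GMm = 4.964 × 10^19 × 2687 = 1.33383 × 10^23 m³·kg/s²
E = −GMm/(2a) = -1.50443 × 10^12 J ≈ -1.504 TJ

Final answer: -1.504 TJ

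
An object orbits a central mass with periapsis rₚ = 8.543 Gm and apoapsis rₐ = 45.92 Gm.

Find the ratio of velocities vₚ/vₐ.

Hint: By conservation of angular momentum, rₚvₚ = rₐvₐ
rₚ = 8.543 Gm = 8.543 × 10^9 m
rₐ = 45.92 Gm = 4.592 × 10^10 m
rₚvₚ = rₐvₐ  ⇒  vₚ/vₐ = rₐ/rₚ
vₚ/vₐ = (4.592 × 10^10) / (8.543 × 10^9) = 5.37516

Final answer: vₚ/vₐ = 5.375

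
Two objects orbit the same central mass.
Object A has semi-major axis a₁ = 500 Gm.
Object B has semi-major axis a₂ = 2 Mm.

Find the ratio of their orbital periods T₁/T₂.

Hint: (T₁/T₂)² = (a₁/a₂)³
a₁ = 500 Gm = 5 × 10^11 m
a₂ = 2 Mm = 2 × 10^6 m
a₁/a₂ = 250000
T₁/T₂ = (a₁/a₂)^(3/2) = (250000)^1.5 = 1.25 × 10^8

Final answer: T₁/T₂ = 1.25 × 10^8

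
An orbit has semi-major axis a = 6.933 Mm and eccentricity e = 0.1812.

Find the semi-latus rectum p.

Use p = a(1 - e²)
a = 6.933 Mm = 6.933 × 10^6 m
e = 0.1812,  e² = 0.0328334,  1 − e² = 0.967167
p = a(1 − e²) = 6.933 × 10^6 m × 0.967167 = 6.70537 × 10^6 m ≈ 6.705 Mm

Final answer: p = 6.705 Mm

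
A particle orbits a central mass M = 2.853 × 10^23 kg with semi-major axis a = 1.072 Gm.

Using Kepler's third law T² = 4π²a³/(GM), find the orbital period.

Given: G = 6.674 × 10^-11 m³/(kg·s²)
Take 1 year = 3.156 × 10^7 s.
M = 2.853 × 10^23 kg
GM = G × M = 6.674 × 10^-11 × 2.853 × 10^23 = 1.90409 × 10^13 m³/s²
a = 1.072 Gm = 1.072 × 10^9 m
a³ = 1.23193 × 10^27 m³
T = 2π √(a³/GM) = 2π √((1.23193 × 10^27) / (1.90409 × 10^13)) = 2π × 8.04356 × 10^6 s
T = 5.05392 × 10^7 s ≈ 1.601 years

Final answer: 1.601 years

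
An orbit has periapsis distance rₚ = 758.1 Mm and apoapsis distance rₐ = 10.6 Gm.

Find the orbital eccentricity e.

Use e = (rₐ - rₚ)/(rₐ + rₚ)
rₚ = 758.1 Mm = 7.581 × 10^8 m
rₐ = 10.6 Gm = 1.06 × 10^10 m
rₐ − rₚ = 9.8419 × 10^9 m
rₐ + rₚ = 1.13581 × 10^10 m
e = (rₐ − rₚ)/(rₐ + rₚ) = 0.866509

Final answer: e = 0.8665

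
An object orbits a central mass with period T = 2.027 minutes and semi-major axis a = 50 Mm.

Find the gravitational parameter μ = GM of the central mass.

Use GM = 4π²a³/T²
T = 2.027 minutes = 121.62 s
a = 50 Mm = 5 × 10^7 m
a³ = 1.25 × 10^23 m³
T² = 14791.4 s²
GM = 4π² × (1.25 × 10^23) / 14791.4 = 3.33626 × 10^20 m³/s²
GM ≈ 3.336 × 10^20 m³/s²

Final answer: GM = 3.336 × 10^20 m³/s²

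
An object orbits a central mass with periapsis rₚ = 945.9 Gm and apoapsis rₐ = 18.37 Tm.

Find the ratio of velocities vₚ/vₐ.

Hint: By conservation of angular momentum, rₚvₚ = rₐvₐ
rₚ = 945.9 Gm = 9.459 × 10^11 m
rₐ = 18.37 Tm = 1.837 × 10^13 m
rₚvₚ = rₐvₐ  ⇒  vₚ/vₐ = rₐ/rₚ
vₚ/vₐ = (1.837 × 10^13) / (9.459 × 10^11) = 19.4207

Final answer: vₚ/vₐ = 19.42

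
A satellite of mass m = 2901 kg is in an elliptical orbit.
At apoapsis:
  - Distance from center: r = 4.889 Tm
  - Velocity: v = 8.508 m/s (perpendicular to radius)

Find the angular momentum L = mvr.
r = 4.889 Tm = 4.889 × 10^12 m
v = 8.508 m/s
vr = 8.508 × 4.889 × 10^12 = 4.15956 × 10^13 m²/s
L = m × vr = 2901 × 4.15956 × 10^13 = 1.20669 × 10^17 kg·m²/s ≈ 1.207 × 10^17 kg·m²/s

Final answer: L = 1.207 × 10^17 kg·m²/s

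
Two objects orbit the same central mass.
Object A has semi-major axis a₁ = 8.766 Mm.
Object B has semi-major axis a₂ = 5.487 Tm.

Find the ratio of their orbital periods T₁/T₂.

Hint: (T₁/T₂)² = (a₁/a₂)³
a₁ = 8.766 Mm = 8.766 × 10^6 m
a₂ = 5.487 Tm = 5.487 × 10^12 m
a₁/a₂ = 1.59759 × 10^-6
T₁/T₂ = (a₁/a₂)^(3/2) = (1.59759 × 10^-6)^1.5 = 2.01929 × 10^-9

Final answer: T₁/T₂ = 2.019 × 10^-9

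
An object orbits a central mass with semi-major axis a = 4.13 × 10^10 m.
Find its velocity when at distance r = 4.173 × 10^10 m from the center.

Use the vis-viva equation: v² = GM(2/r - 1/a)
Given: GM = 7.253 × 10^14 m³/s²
a = 4.13 × 10^10 m
r = 4.173 × 10^10 m
GM = 7.253 × 10^14 m³/s²
2/r − 1/a = 4.79272 × 10^-11 − 2.42131 × 10^-11 = 2.37141 × 10^-11 m⁻¹
v² = GM (2/r − 1/a) = 17199.8 m²/s²
v = 131.148 m/s ≈ 131.1 m/s

Final answer: 131.1 m/s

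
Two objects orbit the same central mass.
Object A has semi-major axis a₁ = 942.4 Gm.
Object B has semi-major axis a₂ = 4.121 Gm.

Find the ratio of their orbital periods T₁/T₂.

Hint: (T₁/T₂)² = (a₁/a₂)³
a₁ = 942.4 Gm = 9.424 × 10^11 m
a₂ = 4.121 Gm = 4.121 × 10^9 m
a₁/a₂ = 228.682
T₁/T₂ = (a₁/a₂)^(3/2) = (228.682)^1.5 = 3458.19

Final answer: T₁/T₂ = 3458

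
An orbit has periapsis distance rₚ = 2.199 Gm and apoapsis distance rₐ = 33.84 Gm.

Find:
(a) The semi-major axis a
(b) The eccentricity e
rₚ = 2.199 Gm = 2.199 × 10^9 m
rₐ = 33.84 Gm = 3.384 × 10^10 m
(a) a = (rₚ + rₐ)/2 = 1.80195 × 10^10 m ≈ 18.02 Gm
(b) e = (rₐ − rₚ)/(rₐ + rₚ) = (3.1641 × 10^10) / (3.6039 × 10^10) = 0.877966

Final answer:
(a) a = 18.02 Gm
(b) e = 0.878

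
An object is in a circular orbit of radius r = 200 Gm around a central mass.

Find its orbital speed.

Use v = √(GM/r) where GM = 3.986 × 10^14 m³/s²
r = 200 Gm = 2 × 10^11 m
GM = 3.986 × 10^14 m³/s²
GM/r = (3.986 × 10^14) / (2 × 10^11) = 1993 m²/s²
v = √(GM/r) = 44.643 m/s ≈ 44.64 m/s

Final answer: 44.64 m/s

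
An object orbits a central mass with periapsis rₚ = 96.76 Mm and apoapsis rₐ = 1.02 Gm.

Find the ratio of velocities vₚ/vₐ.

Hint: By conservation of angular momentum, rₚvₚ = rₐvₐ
rₚ = 96.76 Mm = 9.676 × 10^7 m
rₐ = 1.02 Gm = 1.02 × 10^9 m
rₚvₚ = rₐvₐ  ⇒  vₚ/vₐ = rₐ/rₚ
vₚ/vₐ = (1.02 × 10^9) / (9.676 × 10^7) = 10.5415

Final answer: vₚ/vₐ = 10.54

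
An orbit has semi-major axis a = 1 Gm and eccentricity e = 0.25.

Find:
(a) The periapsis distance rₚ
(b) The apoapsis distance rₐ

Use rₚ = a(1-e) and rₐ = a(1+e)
a = 1 Gm = 1 × 10^9 m
e = 0.25:  1 − e = 0.75,  1 + e = 1.25
(a) rₚ = a(1 − e) = 1 × 10^9 m × 0.75 = 7.5 × 10^8 m ≈ 750 Mm
(b) rₐ = a(1 + e) = 1 × 10^9 m × 1.25 = 1.25 × 10^9 m ≈ 1.25 Gm

Final answer:
(a) rₚ = 750 Mm
(b) rₐ = 1.25 Gm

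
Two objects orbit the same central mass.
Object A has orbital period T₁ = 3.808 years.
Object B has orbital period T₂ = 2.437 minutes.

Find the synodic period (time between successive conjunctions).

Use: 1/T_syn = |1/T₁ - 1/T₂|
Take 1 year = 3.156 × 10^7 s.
T₁ = 3.808 years = 1.2018 × 10^8 s
T₂ = 2.437 minutes = 146.22 s
1/T₁ = 8.32082 × 10^-9 s⁻¹
1/T₂ = 0.00683901 s⁻¹
|1/T₁ − 1/T₂| = 0.006839 s⁻¹
T_syn = 1 / |1/T₁ − 1/T₂| = 146.22 s ≈ 2.437 minutes

Final answer: T_syn = 2.437 minutes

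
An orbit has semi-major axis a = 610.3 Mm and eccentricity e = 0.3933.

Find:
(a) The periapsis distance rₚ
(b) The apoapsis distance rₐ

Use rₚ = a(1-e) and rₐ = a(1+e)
a = 610.3 Mm = 6.103 × 10^8 m
e = 0.3933:  1 − e = 0.6067,  1 + e = 1.3933
(a) rₚ = a(1 − e) = 6.103 × 10^8 m × 0.6067 = 3.70269 × 10^8 m ≈ 370.3 Mm
(b) rₐ = a(1 + e) = 6.103 × 10^8 m × 1.3933 = 8.50331 × 10^8 m ≈ 850.3 Mm

Final answer:
(a) rₚ = 370.3 Mm
(b) rₐ = 850.3 Mm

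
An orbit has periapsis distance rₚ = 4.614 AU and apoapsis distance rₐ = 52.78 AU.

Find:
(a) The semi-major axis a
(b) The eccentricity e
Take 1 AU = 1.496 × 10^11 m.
rₚ = 4.614 AU = 6.90254 × 10^11 m
rₐ = 52.78 AU = 7.89589 × 10^12 m
(a) a = (rₚ + rₐ)/2 = 4.29307 × 10^12 m ≈ 28.7 AU
(b) e = (rₐ − rₚ)/(rₐ + rₚ) = (7.20563 × 10^12) / (8.58614 × 10^12) = 0.839217

Final answer:
(a) a = 28.7 AU
(b) e = 0.8392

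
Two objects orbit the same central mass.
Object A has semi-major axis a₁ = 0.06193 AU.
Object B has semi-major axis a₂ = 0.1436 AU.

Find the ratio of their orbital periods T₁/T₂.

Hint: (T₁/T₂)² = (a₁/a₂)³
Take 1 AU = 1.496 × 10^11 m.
a₁ = 0.06193 AU = 9.26473 × 10^9 m
a₂ = 0.1436 AU = 2.14826 × 10^10 m
a₁/a₂ = 0.431267
T₁/T₂ = (a₁/a₂)^(3/2) = (0.431267)^1.5 = 0.283217

Final answer: T₁/T₂ = 0.2832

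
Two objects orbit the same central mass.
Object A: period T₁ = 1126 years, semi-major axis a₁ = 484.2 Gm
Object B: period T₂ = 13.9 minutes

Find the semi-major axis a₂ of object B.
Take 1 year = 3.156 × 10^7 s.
T₁ = 1126 years = 3.55366 × 10^10 s
T₂ = 13.9 minutes = 834 s
a₁ = 484.2 Gm = 4.842 × 10^11 m
Kepler's third law: (T₂/T₁)² = (a₂/a₁)³  ⇒  a₂ = a₁ (T₂/T₁)^(2/3)
T₂/T₁ = 2.34688 × 10^-8
(T₂/T₁)^(2/3) = 8.1971 × 10^-6
a₂ = 4.842 × 10^11 m × 8.1971 × 10^-6 = 3.96904 × 10^6 m ≈ 3.969 Mm

Final answer: a₂ = 3.969 Mm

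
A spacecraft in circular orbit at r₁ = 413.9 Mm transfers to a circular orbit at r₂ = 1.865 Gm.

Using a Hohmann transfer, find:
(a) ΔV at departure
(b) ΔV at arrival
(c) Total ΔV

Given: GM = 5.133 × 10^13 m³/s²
r₁ = 413.9 Mm = 4.139 × 10^8 m
r₂ = 1.865 Gm = 1.865 × 10^9 m
GM = 5.133 × 10^13 m³/s²
Transfer ellipse: a_t = (r₁ + r₂)/2 = 1.13945 × 10^9 m
Circular speed at r₁: v₁ = √(GM/r₁) = 352.158 m/s
Transfer speed at r₁ (periapsis): v₁ₜ = √(GM(2/r₁ − 1/a_t)) = 450.536 m/s
(a) ΔV₁ = v₁ₜ − v₁ = 98.3779 m/s ≈ 98.38 m/s
Circular speed at r₂: v₂ = √(GM/r₂) = 165.9 m/s
Transfer speed at r₂ (apoapsis): v₂ₜ = √(GM(2/r₂ − 1/a_t)) = 99.9876 m/s
(b) ΔV₂ = v₂ − v₂ₜ = 65.9123 m/s ≈ 65.91 m/s
(c) ΔV_total = ΔV₁ + ΔV₂ = 164.29 m/s ≈ 164.3 m/s

Final answer:
(a) ΔV₁ = 98.38 m/s
(b) ΔV₂ = 65.91 m/s
(c) ΔV_total = 164.3 m/s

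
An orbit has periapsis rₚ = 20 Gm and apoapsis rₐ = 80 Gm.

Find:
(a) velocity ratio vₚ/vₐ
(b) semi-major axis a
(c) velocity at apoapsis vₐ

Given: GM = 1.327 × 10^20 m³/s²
rₚ = 20 Gm = 2 × 10^10 m
rₐ = 80 Gm = 8 × 10^10 m
GM = 1.327 × 10^20 m³/s²
a = (rₚ + rₐ)/2 = 5 × 10^10 m
e = (rₐ − rₚ)/(rₐ + rₚ) = (6 × 10^10) / (1 × 10^11) = 0.6
(a) vₚ/vₐ = rₐ/rₚ (angular momentum) = (8 × 10^10) / (2 × 10^10) = 4 ≈ 4
(b) a = 5 × 10^10 m ≈ 50 Gm
(c) vₐ² = GM (2/rₐ − 1/a) = 1.327 × 10^20 × (2.5 × 10^-11 − 2 × 10^-11) = 6.635 × 10^8 m²/s²;  vₐ = 25758.5 m/s ≈ 25.76 km/s

Final answer:
(a) velocity ratio vₚ/vₐ = 4
(b) semi-major axis a = 50 Gm
(c) velocity at apoapsis vₐ = 25.76 km/s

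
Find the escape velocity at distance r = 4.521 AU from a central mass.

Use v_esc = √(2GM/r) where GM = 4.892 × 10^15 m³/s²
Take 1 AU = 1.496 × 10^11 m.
r = 4.521 AU = 6.76342 × 10^11 m
GM = 4.892 × 10^15 m³/s²
2GM/r = 2 × (4.892 × 10^15) / (6.76342 × 10^11) = 14466.1 m²/s²
v_esc = √(2GM/r) = 120.275 m/s ≈ 120.3 m/s

Final answer: 120.3 m/s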